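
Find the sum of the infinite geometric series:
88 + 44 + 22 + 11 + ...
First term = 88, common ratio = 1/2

For |r| < 1, S = a / (1 - r)
S = 88 / (1 - (1/2))
S = 88 / (1/2)
S = 176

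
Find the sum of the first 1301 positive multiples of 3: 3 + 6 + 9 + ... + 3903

Factor out 3: = 3(1 + 2 + ... + 1301) = 3 × n(n+1)/2
= 3 × 1301×1302/2
= 3 × 846951
= 2540853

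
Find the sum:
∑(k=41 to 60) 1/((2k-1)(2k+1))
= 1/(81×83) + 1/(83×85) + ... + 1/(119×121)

Partial fractions: 1/((2k-1)(2k+1)) = (1/2)[1/(2k-1) - 1/(2k+1)]
The series telescopes:
= (1/2)[1/81 - 1/121]
= 20/9801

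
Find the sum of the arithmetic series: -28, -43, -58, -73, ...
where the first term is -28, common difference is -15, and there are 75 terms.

Sₙ = n/2 × (first + last)
Last term = a + (n-1)d = -28 + (75-1)×(-15) = -1138
S_75 = 75/2 × (-28 + (-1138))
S_75 = 75/2 × (-1166) = -43725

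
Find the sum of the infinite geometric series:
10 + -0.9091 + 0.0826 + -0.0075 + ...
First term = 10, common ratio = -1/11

For |r| < 1, S = a / (1 - r)
S = 10 / (1 - (-1/11))
S = 10 / (12/11)
S = 55/6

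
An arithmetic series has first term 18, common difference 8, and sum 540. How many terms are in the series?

Using S = n/2 × [2a + (n-1)d]
540 = n/2 × [2(18) + (n-1)(8)]
540 = n/2 × [36 + 8n - 8]
1080 = n × [28 + 8n]
8n² + (28)n - 1080 = 0
Discriminant: Δ = (28)² - 4(8)(-1080) = 784 + 34560 = 35344
√Δ = 188
n = [-(28) + √Δ] / (2·8) = (-28 + 188) / 16 = 160 / 16 = 10
(The negative root is discarded since n must be a positive integer.)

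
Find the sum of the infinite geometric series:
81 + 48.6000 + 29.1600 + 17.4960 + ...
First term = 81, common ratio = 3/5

For |r| < 1, S = a / (1 - r)
S = 81 / (1 - (3/5))
S = 81 / (2/5)
S = 405/2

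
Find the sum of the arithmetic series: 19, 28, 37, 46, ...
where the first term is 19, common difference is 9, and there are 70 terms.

Sₙ = n/2 × (first + last)
Last term = a + (n-1)d = 19 + (70-1)×9 = 640
S_70 = 70/2 × (19 + 640)
S_70 = 70/2 × 659 = 23065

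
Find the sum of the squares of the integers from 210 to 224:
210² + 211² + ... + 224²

Use ∑_{k=1}^{n} k² = n(n+1)(2n+1)/6, then subtract the first 209 terms.
∑_{k=1}^{224} k² = 224×225×449/6 = 3771600
∑_{k=1}^{209} k² = 209×210×419/6 = 3064985
∑_{k=210}^{224} k² = 3771600 - 3064985 = 706615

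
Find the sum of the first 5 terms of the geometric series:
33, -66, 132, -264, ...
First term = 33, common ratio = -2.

Sₙ = a(1 - rⁿ) / (1 - r)
S_5 = 33(1 - (-2)^5) / (1 - (-2))
S_5 = 33(1 - (-32)) / (3)
S_5 = 363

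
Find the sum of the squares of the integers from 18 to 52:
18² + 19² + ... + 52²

Use ∑_{k=1}^{n} k² = n(n+1)(2n+1)/6, then subtract the first 17 terms.
∑_{k=1}^{52} k² = 52×53×105/6 = 48230
∑_{k=1}^{17} k² = 17×18×35/6 = 1785
∑_{k=18}^{52} k² = 48230 - 1785 = 46445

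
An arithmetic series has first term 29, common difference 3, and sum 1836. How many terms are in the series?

Using S = n/2 × [2a + (n-1)d]
1836 = n/2 × [2(29) + (n-1)(3)]
1836 = n/2 × [58 + 3n - 3]
3672 = n × [55 + 3n]
3n² + (55)n - 3672 = 0
Discriminant: Δ = (55)² - 4(3)(-3672) = 3025 + 44064 = 47089
√Δ = 217
n = [-(55) + √Δ] / (2·3) = (-55 + 217) / 6 = 162 / 6 = 27
(The negative root is discarded since n must be a positive integer.)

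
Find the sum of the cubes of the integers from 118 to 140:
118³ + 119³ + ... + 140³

Use ∑_{k=1}^{n} k³ = [n(n+1)/2]², then subtract the first 117 terms.
∑_{k=1}^{140} k³ = [140×141/2]² = 9870² = 97416900
∑_{k=1}^{117} k³ = [117×118/2]² = 6903² = 47651409
∑_{k=118}^{140} k³ = 97416900 - 47651409 = 49765491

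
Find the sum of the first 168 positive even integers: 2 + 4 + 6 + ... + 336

Sum of first n even numbers = n(n+1)
= 168×169
= 28392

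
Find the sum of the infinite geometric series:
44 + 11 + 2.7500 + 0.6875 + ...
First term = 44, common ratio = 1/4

For |r| < 1, S = a / (1 - r)
S = 44 / (1 - (1/4))
S = 44 / (3/4)
S = 176/3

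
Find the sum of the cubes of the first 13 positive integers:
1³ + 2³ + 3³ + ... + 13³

Formula: ∑k³ = [n(n+1)/2]²
= [13×14/2]²
= 91²
= 8281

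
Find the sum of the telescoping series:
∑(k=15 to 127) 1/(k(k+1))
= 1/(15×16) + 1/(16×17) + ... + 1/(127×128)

Partial fractions: 1/(k(k+1)) = 1/k - 1/(k+1)
The series telescopes:
= (1/15 - 1/16) + (1/16 - 1/17) + ... + (1/127 - 1/128)
= 1/15 - 1/128
= 113/1920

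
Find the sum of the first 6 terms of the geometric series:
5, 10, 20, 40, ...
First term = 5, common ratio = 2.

Sₙ = a(1 - rⁿ) / (1 - r)
S_6 = 5(1 - 2^6) / (1 - 2)
S_6 = 5(1 - 64) / (-1)
S_6 = 315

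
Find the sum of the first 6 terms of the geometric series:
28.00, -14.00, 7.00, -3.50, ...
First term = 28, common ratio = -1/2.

Sₙ = a(1 - rⁿ) / (1 - r)
S_6 = 28(1 - (-1/2)^6) / (1 - (-1/2))
S_6 = 28(1 - (1/64)) / (3/2)
S_6 = 147/8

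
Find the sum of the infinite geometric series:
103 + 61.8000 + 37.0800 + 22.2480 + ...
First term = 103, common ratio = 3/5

For |r| < 1, S = a / (1 - r)
S = 103 / (1 - (3/5))
S = 103 / (2/5)
S = 515/2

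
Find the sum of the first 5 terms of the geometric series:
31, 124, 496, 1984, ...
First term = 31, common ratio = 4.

Sₙ = a(1 - rⁿ) / (1 - r)
S_5 = 31(1 - 4^5) / (1 - 4)
S_5 = 31(1 - 1024) / (-3)
S_5 = 10571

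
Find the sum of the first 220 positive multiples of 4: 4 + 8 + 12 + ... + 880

Factor out 4: = 4(1 + 2 + ... + 220) = 4 × n(n+1)/2
= 4 × 220×221/2
= 4 × 24310
= 97240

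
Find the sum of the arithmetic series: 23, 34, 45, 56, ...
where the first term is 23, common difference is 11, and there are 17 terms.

Sₙ = n/2 × (first + last)
Last term = a + (n-1)d = 23 + (17-1)×11 = 199
S_17 = 17/2 × (23 + 199)
S_17 = 17/2 × 222 = 1887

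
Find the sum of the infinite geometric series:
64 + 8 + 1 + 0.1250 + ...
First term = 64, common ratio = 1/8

For |r| < 1, S = a / (1 - r)
S = 64 / (1 - (1/8))
S = 64 / (7/8)
S = 512/7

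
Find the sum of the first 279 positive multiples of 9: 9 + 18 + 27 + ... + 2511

Factor out 9: = 9(1 + 2 + ... + 279) = 9 × n(n+1)/2
= 9 × 279×280/2
= 9 × 39060
= 351540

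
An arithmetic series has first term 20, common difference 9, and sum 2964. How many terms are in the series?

Using S = n/2 × [2a + (n-1)d]
2964 = n/2 × [2(20) + (n-1)(9)]
2964 = n/2 × [40 + 9n - 9]
5928 = n × [31 + 9n]
9n² + (31)n - 5928 = 0
Discriminant: Δ = (31)² - 4(9)(-5928) = 961 + 213408 = 214369
√Δ = 463
n = [-(31) + √Δ] / (2·9) = (-31 + 463) / 18 = 432 / 18 = 24
(The negative root is discarded since n must be a positive integer.)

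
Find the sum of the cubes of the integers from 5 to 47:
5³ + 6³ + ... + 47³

Use ∑_{k=1}^{n} k³ = [n(n+1)/2]², then subtract the first 4 terms.
∑_{k=1}^{47} k³ = [47×48/2]² = 1128² = 1272384
∑_{k=1}^{4} k³ = [4×5/2]² = 10² = 100
∑_{k=5}^{47} k³ = 1272384 - 100 = 1272284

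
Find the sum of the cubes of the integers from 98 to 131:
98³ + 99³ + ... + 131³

Use ∑_{k=1}^{n} k³ = [n(n+1)/2]², then subtract the first 97 terms.
∑_{k=1}^{131} k³ = [131×132/2]² = 8646² = 74753316
∑_{k=1}^{97} k³ = [97×98/2]² = 4753² = 22591009
∑_{k=98}^{131} k³ = 74753316 - 22591009 = 52162307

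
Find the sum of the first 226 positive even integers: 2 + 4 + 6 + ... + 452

Sum of first n even numbers = n(n+1)
= 226×227
= 51302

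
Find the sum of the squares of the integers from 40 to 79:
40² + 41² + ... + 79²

Use ∑_{k=1}^{n} k² = n(n+1)(2n+1)/6, then subtract the first 39 terms.
∑_{k=1}^{79} k² = 79×80×159/6 = 167480
∑_{k=1}^{39} k² = 39×40×79/6 = 20540
∑_{k=40}^{79} k² = 167480 - 20540 = 146940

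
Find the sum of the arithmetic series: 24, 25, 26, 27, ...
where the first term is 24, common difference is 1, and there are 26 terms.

Sₙ = n/2 × (first + last)
Last term = a + (n-1)d = 24 + (26-1)×1 = 49
S_26 = 26/2 × (24 + 49)
S_26 = 26/2 × 73 = 949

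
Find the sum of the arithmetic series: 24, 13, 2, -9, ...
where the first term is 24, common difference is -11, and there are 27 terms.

Sₙ = n/2 × (first + last)
Last term = a + (n-1)d = 24 + (27-1)×(-11) = -262
S_27 = 27/2 × (24 + (-262))
S_27 = 27/2 × (-238) = -3213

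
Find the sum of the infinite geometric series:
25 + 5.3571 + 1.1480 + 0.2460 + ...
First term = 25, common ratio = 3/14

For |r| < 1, S = a / (1 - r)
S = 25 / (1 - (3/14))
S = 25 / (11/14)
S = 350/11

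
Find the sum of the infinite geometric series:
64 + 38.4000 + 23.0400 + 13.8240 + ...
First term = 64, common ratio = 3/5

For |r| < 1, S = a / (1 - r)
S = 64 / (1 - (3/5))
S = 64 / (2/5)
S = 160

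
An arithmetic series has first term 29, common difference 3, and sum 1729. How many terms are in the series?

Using S = n/2 × [2a + (n-1)d]
1729 = n/2 × [2(29) + (n-1)(3)]
1729 = n/2 × [58 + 3n - 3]
3458 = n × [55 + 3n]
3n² + (55)n - 3458 = 0
Discriminant: Δ = (55)² - 4(3)(-3458) = 3025 + 41496 = 44521
√Δ = 211
n = [-(55) + √Δ] / (2·3) = (-55 + 211) / 6 = 156 / 6 = 26
(The negative root is discarded since n must be a positive integer.)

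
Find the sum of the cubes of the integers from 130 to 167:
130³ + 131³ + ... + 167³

Use ∑_{k=1}^{n} k³ = [n(n+1)/2]², then subtract the first 129 terms.
∑_{k=1}^{167} k³ = [167×168/2]² = 14028² = 196784784
∑_{k=1}^{129} k³ = [129×130/2]² = 8385² = 70308225
∑_{k=130}^{167} k³ = 196784784 - 70308225 = 126476559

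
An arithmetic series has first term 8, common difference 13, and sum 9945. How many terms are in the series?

Using S = n/2 × [2a + (n-1)d]
9945 = n/2 × [2(8) + (n-1)(13)]
9945 = n/2 × [16 + 13n - 13]
19890 = n × [3 + 13n]
13n² + (3)n - 19890 = 0
Discriminant: Δ = (3)² - 4(13)(-19890) = 9 + 1034280 = 1034289
√Δ = 1017
n = [-(3) + √Δ] / (2·13) = (-3 + 1017) / 26 = 1014 / 26 = 39
(The negative root is discarded since n must be a positive integer.)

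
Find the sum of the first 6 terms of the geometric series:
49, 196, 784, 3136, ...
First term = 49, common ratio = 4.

Sₙ = a(1 - rⁿ) / (1 - r)
S_6 = 49(1 - 4^6) / (1 - 4)
S_6 = 49(1 - 4096) / (-3)
S_6 = 66885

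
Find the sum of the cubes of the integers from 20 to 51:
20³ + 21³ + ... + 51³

Use ∑_{k=1}^{n} k³ = [n(n+1)/2]², then subtract the first 19 terms.
∑_{k=1}^{51} k³ = [51×52/2]² = 1326² = 1758276
∑_{k=1}^{19} k³ = [19×20/2]² = 190² = 36100
∑_{k=20}^{51} k³ = 1758276 - 36100 = 1722176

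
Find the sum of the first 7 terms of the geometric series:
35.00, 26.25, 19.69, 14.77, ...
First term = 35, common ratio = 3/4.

Sₙ = a(1 - rⁿ) / (1 - r)
S_7 = 35(1 - (3/4)^7) / (1 - (3/4))
S_7 = 35(1 - (2187/16384)) / (1/4)
S_7 = 496895/4096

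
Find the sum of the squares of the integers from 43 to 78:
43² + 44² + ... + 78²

Use ∑_{k=1}^{n} k² = n(n+1)(2n+1)/6, then subtract the first 42 terms.
∑_{k=1}^{78} k² = 78×79×157/6 = 161239
∑_{k=1}^{42} k² = 42×43×85/6 = 25585
∑_{k=43}^{78} k² = 161239 - 25585 = 135654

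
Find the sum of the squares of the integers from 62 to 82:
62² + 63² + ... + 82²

Use ∑_{k=1}^{n} k² = n(n+1)(2n+1)/6, then subtract the first 61 terms.
∑_{k=1}^{82} k² = 82×83×165/6 = 187165
∑_{k=1}^{61} k² = 61×62×123/6 = 77531
∑_{k=62}^{82} k² = 187165 - 77531 = 109634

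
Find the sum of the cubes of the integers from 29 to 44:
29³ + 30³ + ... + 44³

Use ∑_{k=1}^{n} k³ = [n(n+1)/2]², then subtract the first 28 terms.
∑_{k=1}^{44} k³ = [44×45/2]² = 990² = 980100
∑_{k=1}^{28} k³ = [28×29/2]² = 406² = 164836
∑_{k=29}^{44} k³ = 980100 - 164836 = 815264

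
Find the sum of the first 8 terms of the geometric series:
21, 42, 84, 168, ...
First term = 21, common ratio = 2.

Sₙ = a(1 - rⁿ) / (1 - r)
S_8 = 21(1 - 2^8) / (1 - 2)
S_8 = 21(1 - 256) / (-1)
S_8 = 5355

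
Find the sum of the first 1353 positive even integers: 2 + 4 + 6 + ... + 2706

Sum of first n even numbers = n(n+1)
= 1353×1354
= 1831962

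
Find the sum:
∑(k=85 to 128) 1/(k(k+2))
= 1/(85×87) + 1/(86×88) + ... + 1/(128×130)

Partial fractions: 1/(k(k+2)) = (1/2)[1/k - 1/(k+2)]
Telescoping leaves the first two and last two terms:
= (1/2)[1/85 + 1/86 - 1/129 - 1/130]
= 1133/285090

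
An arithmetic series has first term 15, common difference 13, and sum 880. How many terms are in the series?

Using S = n/2 × [2a + (n-1)d]
880 = n/2 × [2(15) + (n-1)(13)]
880 = n/2 × [30 + 13n - 13]
1760 = n × [17 + 13n]
13n² + (17)n - 1760 = 0
Discriminant: Δ = (17)² - 4(13)(-1760) = 289 + 91520 = 91809
√Δ = 303
n = [-(17) + √Δ] / (2·13) = (-17 + 303) / 26 = 286 / 26 = 11
(The negative root is discarded since n must be a positive integer.)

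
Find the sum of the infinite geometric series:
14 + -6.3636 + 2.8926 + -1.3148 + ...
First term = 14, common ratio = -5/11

For |r| < 1, S = a / (1 - r)
S = 14 / (1 - (-5/11))
S = 14 / (16/11)
S = 77/8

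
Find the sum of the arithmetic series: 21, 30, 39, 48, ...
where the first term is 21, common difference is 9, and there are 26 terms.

Sₙ = n/2 × (first + last)
Last term = a + (n-1)d = 21 + (26-1)×9 = 246
S_26 = 26/2 × (21 + 246)
S_26 = 26/2 × 267 = 3471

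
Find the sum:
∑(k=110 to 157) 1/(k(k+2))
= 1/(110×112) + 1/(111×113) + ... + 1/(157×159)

Partial fractions: 1/(k(k+2)) = (1/2)[1/k - 1/(k+2)]
Telescoping leaves the first two and last two terms:
= (1/2)[1/110 + 1/111 - 1/158 - 1/159]
= 70058/25561635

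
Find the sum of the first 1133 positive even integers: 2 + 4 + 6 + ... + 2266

Sum of first n even numbers = n(n+1)
= 1133×1134
= 1284822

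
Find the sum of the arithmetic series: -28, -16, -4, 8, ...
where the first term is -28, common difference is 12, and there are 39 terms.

Sₙ = n/2 × (first + last)
Last term = a + (n-1)d = -28 + (39-1)×12 = 428
S_39 = 39/2 × (-28 + 428)
S_39 = 39/2 × 400 = 7800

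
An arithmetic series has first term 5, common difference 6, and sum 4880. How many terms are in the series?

Using S = n/2 × [2a + (n-1)d]
4880 = n/2 × [2(5) + (n-1)(6)]
4880 = n/2 × [10 + 6n - 6]
9760 = n × [4 + 6n]
6n² + (4)n - 9760 = 0
Discriminant: Δ = (4)² - 4(6)(-9760) = 16 + 234240 = 234256
√Δ = 484
n = [-(4) + √Δ] / (2·6) = (-4 + 484) / 12 = 480 / 12 = 40
(The negative root is discarded since n must be a positive integer.)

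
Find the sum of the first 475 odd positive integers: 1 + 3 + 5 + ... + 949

Sum of first n odd numbers = n²
= 475²
= 225625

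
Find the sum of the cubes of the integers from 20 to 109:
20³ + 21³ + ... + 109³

Use ∑_{k=1}^{n} k³ = [n(n+1)/2]², then subtract the first 19 terms.
∑_{k=1}^{109} k³ = [109×110/2]² = 5995² = 35940025
∑_{k=1}^{19} k³ = [19×20/2]² = 190² = 36100
∑_{k=20}^{109} k³ = 35940025 - 36100 = 35903925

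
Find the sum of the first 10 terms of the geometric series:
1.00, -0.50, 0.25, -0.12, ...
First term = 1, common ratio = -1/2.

Sₙ = a(1 - rⁿ) / (1 - r)
S_10 = 1(1 - (-1/2)^10) / (1 - (-1/2))
S_10 = 1(1 - (1/1024)) / (3/2)
S_10 = 341/512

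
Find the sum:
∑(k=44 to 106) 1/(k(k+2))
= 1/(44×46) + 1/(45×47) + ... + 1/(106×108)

Partial fractions: 1/(k(k+2)) = (1/2)[1/k - 1/(k+2)]
Telescoping leaves the first two and last two terms:
= (1/2)[1/44 + 1/45 - 1/107 - 1/108]
= 2093/158895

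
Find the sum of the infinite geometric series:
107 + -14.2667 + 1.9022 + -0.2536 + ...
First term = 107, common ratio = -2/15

For |r| < 1, S = a / (1 - r)
S = 107 / (1 - (-2/15))
S = 107 / (17/15)
S = 1605/17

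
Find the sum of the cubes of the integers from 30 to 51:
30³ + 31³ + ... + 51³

Use ∑_{k=1}^{n} k³ = [n(n+1)/2]², then subtract the first 29 terms.
∑_{k=1}^{51} k³ = [51×52/2]² = 1326² = 1758276
∑_{k=1}^{29} k³ = [29×30/2]² = 435² = 189225
∑_{k=30}^{51} k³ = 1758276 - 189225 = 1569051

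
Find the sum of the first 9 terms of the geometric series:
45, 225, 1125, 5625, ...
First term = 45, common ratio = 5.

Sₙ = a(1 - rⁿ) / (1 - r)
S_9 = 45(1 - 5^9) / (1 - 5)
S_9 = 45(1 - 1953125) / (-4)
S_9 = 21972645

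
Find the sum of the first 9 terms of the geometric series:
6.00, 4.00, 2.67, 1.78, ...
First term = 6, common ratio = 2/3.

Sₙ = a(1 - rⁿ) / (1 - r)
S_9 = 6(1 - (2/3)^9) / (1 - (2/3))
S_9 = 6(1 - (512/19683)) / (1/3)
S_9 = 38342/2187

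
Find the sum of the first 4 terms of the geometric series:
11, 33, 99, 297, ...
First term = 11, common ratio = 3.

Sₙ = a(1 - rⁿ) / (1 - r)
S_4 = 11(1 - 3^4) / (1 - 3)
S_4 = 11(1 - 81) / (-2)
S_4 = 440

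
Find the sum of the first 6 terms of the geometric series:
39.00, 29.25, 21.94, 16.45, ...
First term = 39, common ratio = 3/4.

Sₙ = a(1 - rⁿ) / (1 - r)
S_6 = 39(1 - (3/4)^6) / (1 - (3/4))
S_6 = 39(1 - (729/4096)) / (1/4)
S_6 = 131313/1024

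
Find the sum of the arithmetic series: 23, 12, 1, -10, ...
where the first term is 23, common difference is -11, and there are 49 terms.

Sₙ = n/2 × (first + last)
Last term = a + (n-1)d = 23 + (49-1)×(-11) = -505
S_49 = 49/2 × (23 + (-505))
S_49 = 49/2 × (-482) = -11809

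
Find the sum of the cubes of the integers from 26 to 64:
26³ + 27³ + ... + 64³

Use ∑_{k=1}^{n} k³ = [n(n+1)/2]², then subtract the first 25 terms.
∑_{k=1}^{64} k³ = [64×65/2]² = 2080² = 4326400
∑_{k=1}^{25} k³ = [25×26/2]² = 325² = 105625
∑_{k=26}^{64} k³ = 4326400 - 105625 = 4220775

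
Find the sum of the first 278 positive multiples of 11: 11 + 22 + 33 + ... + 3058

Factor out 11: = 11(1 + 2 + ... + 278) = 11 × n(n+1)/2
= 11 × 278×279/2
= 11 × 38781
= 426591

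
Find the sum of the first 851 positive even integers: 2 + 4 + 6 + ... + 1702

Sum of first n even numbers = n(n+1)
= 851×852
= 725052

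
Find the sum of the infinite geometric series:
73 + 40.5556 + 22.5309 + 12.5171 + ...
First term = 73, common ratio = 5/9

For |r| < 1, S = a / (1 - r)
S = 73 / (1 - (5/9))
S = 73 / (4/9)
S = 657/4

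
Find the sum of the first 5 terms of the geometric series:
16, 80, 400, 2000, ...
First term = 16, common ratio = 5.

Sₙ = a(1 - rⁿ) / (1 - r)
S_5 = 16(1 - 5^5) / (1 - 5)
S_5 = 16(1 - 3125) / (-4)
S_5 = 12496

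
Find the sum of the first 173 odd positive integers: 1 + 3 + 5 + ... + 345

Sum of first n odd numbers = n²
= 173²
= 29929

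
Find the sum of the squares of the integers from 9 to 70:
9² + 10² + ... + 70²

Use ∑_{k=1}^{n} k² = n(n+1)(2n+1)/6, then subtract the first 8 terms.
∑_{k=1}^{70} k² = 70×71×141/6 = 116795
∑_{k=1}^{8} k² = 8×9×17/6 = 204
∑_{k=9}^{70} k² = 116795 - 204 = 116591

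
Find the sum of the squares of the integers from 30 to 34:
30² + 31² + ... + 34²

Use ∑_{k=1}^{n} k² = n(n+1)(2n+1)/6, then subtract the first 29 terms.
∑_{k=1}^{34} k² = 34×35×69/6 = 13685
∑_{k=1}^{29} k² = 29×30×59/6 = 8555
∑_{k=30}^{34} k² = 13685 - 8555 = 5130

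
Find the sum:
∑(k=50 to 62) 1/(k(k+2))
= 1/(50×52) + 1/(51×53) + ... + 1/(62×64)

Partial fractions: 1/(k(k+2)) = (1/2)[1/k - 1/(k+2)]
Telescoping leaves the first two and last two terms:
= (1/2)[1/50 + 1/51 - 1/63 - 1/64]
= 13897/3427200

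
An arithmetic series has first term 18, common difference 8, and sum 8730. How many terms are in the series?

Using S = n/2 × [2a + (n-1)d]
8730 = n/2 × [2(18) + (n-1)(8)]
8730 = n/2 × [36 + 8n - 8]
17460 = n × [28 + 8n]
8n² + (28)n - 17460 = 0
Discriminant: Δ = (28)² - 4(8)(-17460) = 784 + 558720 = 559504
√Δ = 748
n = [-(28) + √Δ] / (2·8) = (-28 + 748) / 16 = 720 / 16 = 45
(The negative root is discarded since n must be a positive integer.)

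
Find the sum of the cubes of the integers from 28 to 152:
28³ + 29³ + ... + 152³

Use ∑_{k=1}^{n} k³ = [n(n+1)/2]², then subtract the first 27 terms.
∑_{k=1}^{152} k³ = [152×153/2]² = 11628² = 135210384
∑_{k=1}^{27} k³ = [27×28/2]² = 378² = 142884
∑_{k=28}^{152} k³ = 135210384 - 142884 = 135067500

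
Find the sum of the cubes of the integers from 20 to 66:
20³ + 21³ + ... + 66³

Use ∑_{k=1}^{n} k³ = [n(n+1)/2]², then subtract the first 19 terms.
∑_{k=1}^{66} k³ = [66×67/2]² = 2211² = 4888521
∑_{k=1}^{19} k³ = [19×20/2]² = 190² = 36100
∑_{k=20}^{66} k³ = 4888521 - 36100 = 4852421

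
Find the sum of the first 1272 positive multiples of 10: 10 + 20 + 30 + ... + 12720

Factor out 10: = 10(1 + 2 + ... + 1272) = 10 × n(n+1)/2
= 10 × 1272×1273/2
= 10 × 809628
= 8096280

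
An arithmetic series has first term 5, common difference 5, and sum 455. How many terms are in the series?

Using S = n/2 × [2a + (n-1)d]
455 = n/2 × [2(5) + (n-1)(5)]
455 = n/2 × [10 + 5n - 5]
910 = n × [5 + 5n]
5n² + (5)n - 910 = 0
Discriminant: Δ = (5)² - 4(5)(-910) = 25 + 18200 = 18225
√Δ = 135
n = [-(5) + √Δ] / (2·5) = (-5 + 135) / 10 = 130 / 10 = 13
(The negative root is discarded since n must be a positive integer.)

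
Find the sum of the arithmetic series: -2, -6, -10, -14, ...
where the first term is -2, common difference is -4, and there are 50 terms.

Sₙ = n/2 × (first + last)
Last term = a + (n-1)d = -2 + (50-1)×(-4) = -198
S_50 = 50/2 × (-2 + (-198))
S_50 = 50/2 × (-200) = -5000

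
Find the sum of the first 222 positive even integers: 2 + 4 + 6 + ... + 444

Sum of first n even numbers = n(n+1)
= 222×223
= 49506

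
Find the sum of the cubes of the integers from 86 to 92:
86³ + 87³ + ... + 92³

Use ∑_{k=1}^{n} k³ = [n(n+1)/2]², then subtract the first 85 terms.
∑_{k=1}^{92} k³ = [92×93/2]² = 4278² = 18301284
∑_{k=1}^{85} k³ = [85×86/2]² = 3655² = 13359025
∑_{k=86}^{92} k³ = 18301284 - 13359025 = 4942259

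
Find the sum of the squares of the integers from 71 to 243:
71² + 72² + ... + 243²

Use ∑_{k=1}^{n} k² = n(n+1)(2n+1)/6, then subtract the first 70 terms.
∑_{k=1}^{243} k² = 243×244×487/6 = 4812534
∑_{k=1}^{70} k² = 70×71×141/6 = 116795
∑_{k=71}^{243} k² = 4812534 - 116795 = 4695739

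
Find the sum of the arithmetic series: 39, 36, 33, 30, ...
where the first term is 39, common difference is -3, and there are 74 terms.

Sₙ = n/2 × (first + last)
Last term = a + (n-1)d = 39 + (74-1)×(-3) = -180
S_74 = 74/2 × (39 + (-180))
S_74 = 74/2 × (-141) = -5217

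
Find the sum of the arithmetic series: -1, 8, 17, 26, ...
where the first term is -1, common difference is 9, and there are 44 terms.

Sₙ = n/2 × (first + last)
Last term = a + (n-1)d = -1 + (44-1)×9 = 386
S_44 = 44/2 × (-1 + 386)
S_44 = 44/2 × 385 = 8470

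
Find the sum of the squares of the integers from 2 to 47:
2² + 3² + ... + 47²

Use ∑_{k=1}^{n} k² = n(n+1)(2n+1)/6, then subtract the first 1 terms.
∑_{k=1}^{47} k² = 47×48×95/6 = 35720
∑_{k=1}^{1} k² = 1×2×3/6 = 1
∑_{k=2}^{47} k² = 35720 - 1 = 35719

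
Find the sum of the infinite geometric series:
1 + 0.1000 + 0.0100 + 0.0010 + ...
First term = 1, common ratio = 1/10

For |r| < 1, S = a / (1 - r)
S = 1 / (1 - (1/10))
S = 1 / (9/10)
S = 10/9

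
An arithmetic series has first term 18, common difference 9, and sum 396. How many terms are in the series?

Using S = n/2 × [2a + (n-1)d]
396 = n/2 × [2(18) + (n-1)(9)]
396 = n/2 × [36 + 9n - 9]
792 = n × [27 + 9n]
9n² + (27)n - 792 = 0
Discriminant: Δ = (27)² - 4(9)(-792) = 729 + 28512 = 29241
√Δ = 171
n = [-(27) + √Δ] / (2·9) = (-27 + 171) / 18 = 144 / 18 = 8
(The negative root is discarded since n must be a positive integer.)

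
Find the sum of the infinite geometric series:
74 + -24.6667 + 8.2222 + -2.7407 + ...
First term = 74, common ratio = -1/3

For |r| < 1, S = a / (1 - r)
S = 74 / (1 - (-1/3))
S = 74 / (4/3)
S = 111/2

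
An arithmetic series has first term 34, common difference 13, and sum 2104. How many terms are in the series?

Using S = n/2 × [2a + (n-1)d]
2104 = n/2 × [2(34) + (n-1)(13)]
2104 = n/2 × [68 + 13n - 13]
4208 = n × [55 + 13n]
13n² + (55)n - 4208 = 0
Discriminant: Δ = (55)² - 4(13)(-4208) = 3025 + 218816 = 221841
√Δ = 471
n = [-(55) + √Δ] / (2·13) = (-55 + 471) / 26 = 416 / 26 = 16
(The negative root is discarded since n must be a positive integer.)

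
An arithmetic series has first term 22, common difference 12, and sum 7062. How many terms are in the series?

Using S = n/2 × [2a + (n-1)d]
7062 = n/2 × [2(22) + (n-1)(12)]
7062 = n/2 × [44 + 12n - 12]
14124 = n × [32 + 12n]
12n² + (32)n - 14124 = 0
Discriminant: Δ = (32)² - 4(12)(-14124) = 1024 + 677952 = 678976
√Δ = 824
n = [-(32) + √Δ] / (2·12) = (-32 + 824) / 24 = 792 / 24 = 33
(The negative root is discarded since n must be a positive integer.)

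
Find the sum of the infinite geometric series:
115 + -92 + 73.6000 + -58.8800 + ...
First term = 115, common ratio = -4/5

For |r| < 1, S = a / (1 - r)
S = 115 / (1 - (-4/5))
S = 115 / (9/5)
S = 575/9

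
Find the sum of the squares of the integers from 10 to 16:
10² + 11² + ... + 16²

Use ∑_{k=1}^{n} k² = n(n+1)(2n+1)/6, then subtract the first 9 terms.
∑_{k=1}^{16} k² = 16×17×33/6 = 1496
∑_{k=1}^{9} k² = 9×10×19/6 = 285
∑_{k=10}^{16} k² = 1496 - 285 = 1211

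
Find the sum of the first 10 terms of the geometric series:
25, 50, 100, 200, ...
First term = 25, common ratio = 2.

Sₙ = a(1 - rⁿ) / (1 - r)
S_10 = 25(1 - 2^10) / (1 - 2)
S_10 = 25(1 - 1024) / (-1)
S_10 = 25575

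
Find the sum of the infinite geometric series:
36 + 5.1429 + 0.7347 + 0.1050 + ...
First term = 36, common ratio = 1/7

For |r| < 1, S = a / (1 - r)
S = 36 / (1 - (1/7))
S = 36 / (6/7)
S = 42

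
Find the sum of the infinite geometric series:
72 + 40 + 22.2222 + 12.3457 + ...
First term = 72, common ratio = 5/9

For |r| < 1, S = a / (1 - r)
S = 72 / (1 - (5/9))
S = 72 / (4/9)
S = 162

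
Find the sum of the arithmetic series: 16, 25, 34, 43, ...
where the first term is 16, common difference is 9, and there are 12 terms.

Sₙ = n/2 × (first + last)
Last term = a + (n-1)d = 16 + (12-1)×9 = 115
S_12 = 12/2 × (16 + 115)
S_12 = 12/2 × 131 = 786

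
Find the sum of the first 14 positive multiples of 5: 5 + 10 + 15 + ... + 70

Factor out 5: = 5(1 + 2 + ... + 14) = 5 × n(n+1)/2
= 5 × 14×15/2
= 5 × 105
= 525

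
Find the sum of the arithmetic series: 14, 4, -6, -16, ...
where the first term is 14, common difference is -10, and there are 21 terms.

Sₙ = n/2 × (first + last)
Last term = a + (n-1)d = 14 + (21-1)×(-10) = -186
S_21 = 21/2 × (14 + (-186))
S_21 = 21/2 × (-172) = -1806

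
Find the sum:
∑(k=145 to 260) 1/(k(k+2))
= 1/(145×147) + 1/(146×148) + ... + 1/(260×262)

Partial fractions: 1/(k(k+2)) = (1/2)[1/k - 1/(k+2)]
Telescoping leaves the first two and last two terms:
= (1/2)[1/145 + 1/146 - 1/261 - 1/262]
= 76097/24959430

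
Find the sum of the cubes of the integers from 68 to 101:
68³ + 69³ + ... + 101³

Use ∑_{k=1}^{n} k³ = [n(n+1)/2]², then subtract the first 67 terms.
∑_{k=1}^{101} k³ = [101×102/2]² = 5151² = 26532801
∑_{k=1}^{67} k³ = [67×68/2]² = 2278² = 5189284
∑_{k=68}^{101} k³ = 26532801 - 5189284 = 21343517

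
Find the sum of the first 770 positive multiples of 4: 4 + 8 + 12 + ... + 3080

Factor out 4: = 4(1 + 2 + ... + 770) = 4 × n(n+1)/2
= 4 × 770×771/2
= 4 × 296835
= 1187340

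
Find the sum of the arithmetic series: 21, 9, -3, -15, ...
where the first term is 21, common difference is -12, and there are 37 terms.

Sₙ = n/2 × (first + last)
Last term = a + (n-1)d = 21 + (37-1)×(-12) = -411
S_37 = 37/2 × (21 + (-411))
S_37 = 37/2 × (-390) = -7215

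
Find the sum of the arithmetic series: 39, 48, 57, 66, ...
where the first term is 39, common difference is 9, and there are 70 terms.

Sₙ = n/2 × (first + last)
Last term = a + (n-1)d = 39 + (70-1)×9 = 660
S_70 = 70/2 × (39 + 660)
S_70 = 70/2 × 699 = 24465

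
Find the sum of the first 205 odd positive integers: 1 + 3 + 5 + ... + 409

Sum of first n odd numbers = n²
= 205²
= 42025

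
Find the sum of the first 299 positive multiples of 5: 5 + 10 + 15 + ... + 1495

Factor out 5: = 5(1 + 2 + ... + 299) = 5 × n(n+1)/2
= 5 × 299×300/2
= 5 × 44850
= 224250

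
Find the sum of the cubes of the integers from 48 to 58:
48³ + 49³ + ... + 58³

Use ∑_{k=1}^{n} k³ = [n(n+1)/2]², then subtract the first 47 terms.
∑_{k=1}^{58} k³ = [58×59/2]² = 1711² = 2927521
∑_{k=1}^{47} k³ = [47×48/2]² = 1128² = 1272384
∑_{k=48}^{58} k³ = 2927521 - 1272384 = 1655137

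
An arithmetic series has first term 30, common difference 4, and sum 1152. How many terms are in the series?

Using S = n/2 × [2a + (n-1)d]
1152 = n/2 × [2(30) + (n-1)(4)]
1152 = n/2 × [60 + 4n - 4]
2304 = n × [56 + 4n]
4n² + (56)n - 2304 = 0
Discriminant: Δ = (56)² - 4(4)(-2304) = 3136 + 36864 = 40000
√Δ = 200
n = [-(56) + √Δ] / (2·4) = (-56 + 200) / 8 = 144 / 8 = 18
(The negative root is discarded since n must be a positive integer.)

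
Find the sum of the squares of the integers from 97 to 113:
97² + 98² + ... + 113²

Use ∑_{k=1}^{n} k² = n(n+1)(2n+1)/6, then subtract the first 96 terms.
∑_{k=1}^{113} k² = 113×114×227/6 = 487369
∑_{k=1}^{96} k² = 96×97×193/6 = 299536
∑_{k=97}^{113} k² = 487369 - 299536 = 187833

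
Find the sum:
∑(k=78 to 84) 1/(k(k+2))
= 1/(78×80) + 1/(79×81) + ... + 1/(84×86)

Partial fractions: 1/(k(k+2)) = (1/2)[1/k - 1/(k+2)]
Telescoping leaves the first two and last two terms:
= (1/2)[1/78 + 1/79 - 1/85 - 1/86]
= 11746/11261055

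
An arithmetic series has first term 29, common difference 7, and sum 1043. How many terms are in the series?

Using S = n/2 × [2a + (n-1)d]
1043 = n/2 × [2(29) + (n-1)(7)]
1043 = n/2 × [58 + 7n - 7]
2086 = n × [51 + 7n]
7n² + (51)n - 2086 = 0
Discriminant: Δ = (51)² - 4(7)(-2086) = 2601 + 58408 = 61009
√Δ = 247
n = [-(51) + √Δ] / (2·7) = (-51 + 247) / 14 = 196 / 14 = 14
(The negative root is discarded since n must be a positive integer.)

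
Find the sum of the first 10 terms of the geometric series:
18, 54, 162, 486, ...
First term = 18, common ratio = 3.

Sₙ = a(1 - rⁿ) / (1 - r)
S_10 = 18(1 - 3^10) / (1 - 3)
S_10 = 18(1 - 59049) / (-2)
S_10 = 531432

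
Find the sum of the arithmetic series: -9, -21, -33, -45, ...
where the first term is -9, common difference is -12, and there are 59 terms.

Sₙ = n/2 × (first + last)
Last term = a + (n-1)d = -9 + (59-1)×(-12) = -705
S_59 = 59/2 × (-9 + (-705))
S_59 = 59/2 × (-714) = -21063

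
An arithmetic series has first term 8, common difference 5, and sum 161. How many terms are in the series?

Using S = n/2 × [2a + (n-1)d]
161 = n/2 × [2(8) + (n-1)(5)]
161 = n/2 × [16 + 5n - 5]
322 = n × [11 + 5n]
5n² + (11)n - 322 = 0
Discriminant: Δ = (11)² - 4(5)(-322) = 121 + 6440 = 6561
√Δ = 81
n = [-(11) + √Δ] / (2·5) = (-11 + 81) / 10 = 70 / 10 = 7
(The negative root is discarded since n must be a positive integer.)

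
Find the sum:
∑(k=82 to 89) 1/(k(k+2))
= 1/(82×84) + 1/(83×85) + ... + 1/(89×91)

Partial fractions: 1/(k(k+2)) = (1/2)[1/k - 1/(k+2)]
Telescoping leaves the first two and last two terms:
= (1/2)[1/82 + 1/83 - 1/90 - 1/91]
= 14933/13935285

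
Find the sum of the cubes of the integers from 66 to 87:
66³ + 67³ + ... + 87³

Use ∑_{k=1}^{n} k³ = [n(n+1)/2]², then subtract the first 65 terms.
∑_{k=1}^{87} k³ = [87×88/2]² = 3828² = 14653584
∑_{k=1}^{65} k³ = [65×66/2]² = 2145² = 4601025
∑_{k=66}^{87} k³ = 14653584 - 4601025 = 10052559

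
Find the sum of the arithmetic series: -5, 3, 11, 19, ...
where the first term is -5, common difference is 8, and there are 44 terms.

Sₙ = n/2 × (first + last)
Last term = a + (n-1)d = -5 + (44-1)×8 = 339
S_44 = 44/2 × (-5 + 339)
S_44 = 44/2 × 334 = 7348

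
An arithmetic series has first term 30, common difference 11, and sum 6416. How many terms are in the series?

Using S = n/2 × [2a + (n-1)d]
6416 = n/2 × [2(30) + (n-1)(11)]
6416 = n/2 × [60 + 11n - 11]
12832 = n × [49 + 11n]
11n² + (49)n - 12832 = 0
Discriminant: Δ = (49)² - 4(11)(-12832) = 2401 + 564608 = 567009
√Δ = 753
n = [-(49) + √Δ] / (2·11) = (-49 + 753) / 22 = 704 / 22 = 32
(The negative root is discarded since n must be a positive integer.)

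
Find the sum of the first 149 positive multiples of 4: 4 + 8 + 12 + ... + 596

Factor out 4: = 4(1 + 2 + ... + 149) = 4 × n(n+1)/2
= 4 × 149×150/2
= 4 × 11175
= 44700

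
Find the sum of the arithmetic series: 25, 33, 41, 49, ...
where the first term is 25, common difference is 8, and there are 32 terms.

Sₙ = n/2 × (first + last)
Last term = a + (n-1)d = 25 + (32-1)×8 = 273
S_32 = 32/2 × (25 + 273)
S_32 = 32/2 × 298 = 4768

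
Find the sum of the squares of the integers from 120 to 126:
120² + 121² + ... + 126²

Use ∑_{k=1}^{n} k² = n(n+1)(2n+1)/6, then subtract the first 119 terms.
∑_{k=1}^{126} k² = 126×127×253/6 = 674751
∑_{k=1}^{119} k² = 119×120×239/6 = 568820
∑_{k=120}^{126} k² = 674751 - 568820 = 105931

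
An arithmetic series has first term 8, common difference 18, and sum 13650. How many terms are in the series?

Using S = n/2 × [2a + (n-1)d]
13650 = n/2 × [2(8) + (n-1)(18)]
13650 = n/2 × [16 + 18n - 18]
27300 = n × [-2 + 18n]
18n² + (-2)n - 27300 = 0
Discriminant: Δ = (-2)² - 4(18)(-27300) = 4 + 1965600 = 1965604
√Δ = 1402
n = [-(-2) + √Δ] / (2·18) = (2 + 1402) / 36 = 1404 / 36 = 39
(The negative root is discarded since n must be a positive integer.)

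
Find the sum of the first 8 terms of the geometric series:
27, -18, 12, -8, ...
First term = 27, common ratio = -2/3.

Sₙ = a(1 - rⁿ) / (1 - r)
S_8 = 27(1 - (-2/3)^8) / (1 - (-2/3))
S_8 = 27(1 - (256/6561)) / (5/3)
S_8 = 1261/81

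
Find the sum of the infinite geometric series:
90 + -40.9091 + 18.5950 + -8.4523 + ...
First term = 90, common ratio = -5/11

For |r| < 1, S = a / (1 - r)
S = 90 / (1 - (-5/11))
S = 90 / (16/11)
S = 495/8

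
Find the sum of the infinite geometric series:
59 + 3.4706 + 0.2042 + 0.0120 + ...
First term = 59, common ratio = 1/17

For |r| < 1, S = a / (1 - r)
S = 59 / (1 - (1/17))
S = 59 / (16/17)
S = 1003/16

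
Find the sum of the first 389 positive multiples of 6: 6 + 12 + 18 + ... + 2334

Factor out 6: = 6(1 + 2 + ... + 389) = 6 × n(n+1)/2
= 6 × 389×390/2
= 6 × 75855
= 455130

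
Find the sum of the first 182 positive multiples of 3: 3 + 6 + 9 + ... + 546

Factor out 3: = 3(1 + 2 + ... + 182) = 3 × n(n+1)/2
= 3 × 182×183/2
= 3 × 16653
= 49959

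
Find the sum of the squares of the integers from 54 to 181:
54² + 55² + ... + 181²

Use ∑_{k=1}^{n} k² = n(n+1)(2n+1)/6, then subtract the first 53 terms.
∑_{k=1}^{181} k² = 181×182×363/6 = 1992991
∑_{k=1}^{53} k² = 53×54×107/6 = 51039
∑_{k=54}^{181} k² = 1992991 - 51039 = 1941952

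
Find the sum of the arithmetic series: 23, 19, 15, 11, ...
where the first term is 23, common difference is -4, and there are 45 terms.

Sₙ = n/2 × (first + last)
Last term = a + (n-1)d = 23 + (45-1)×(-4) = -153
S_45 = 45/2 × (23 + (-153))
S_45 = 45/2 × (-130) = -2925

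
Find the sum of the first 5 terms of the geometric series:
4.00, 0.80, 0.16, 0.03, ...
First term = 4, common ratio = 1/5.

Sₙ = a(1 - rⁿ) / (1 - r)
S_5 = 4(1 - (1/5)^5) / (1 - (1/5))
S_5 = 4(1 - (1/3125)) / (4/5)
S_5 = 3124/625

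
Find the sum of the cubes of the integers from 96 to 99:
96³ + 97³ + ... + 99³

Use ∑_{k=1}^{n} k³ = [n(n+1)/2]², then subtract the first 95 terms.
∑_{k=1}^{99} k³ = [99×100/2]² = 4950² = 24502500
∑_{k=1}^{95} k³ = [95×96/2]² = 4560² = 20793600
∑_{k=96}^{99} k³ = 24502500 - 20793600 = 3708900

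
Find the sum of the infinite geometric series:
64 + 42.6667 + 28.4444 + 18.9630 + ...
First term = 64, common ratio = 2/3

For |r| < 1, S = a / (1 - r)
S = 64 / (1 - (2/3))
S = 64 / (1/3)
S = 192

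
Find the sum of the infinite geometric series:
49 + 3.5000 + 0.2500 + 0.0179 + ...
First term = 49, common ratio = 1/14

For |r| < 1, S = a / (1 - r)
S = 49 / (1 - (1/14))
S = 49 / (13/14)
S = 686/13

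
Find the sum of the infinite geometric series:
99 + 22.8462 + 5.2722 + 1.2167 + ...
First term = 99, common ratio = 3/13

For |r| < 1, S = a / (1 - r)
S = 99 / (1 - (3/13))
S = 99 / (10/13)
S = 1287/10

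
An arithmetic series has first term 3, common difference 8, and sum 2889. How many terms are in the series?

Using S = n/2 × [2a + (n-1)d]
2889 = n/2 × [2(3) + (n-1)(8)]
2889 = n/2 × [6 + 8n - 8]
5778 = n × [-2 + 8n]
8n² + (-2)n - 5778 = 0
Discriminant: Δ = (-2)² - 4(8)(-5778) = 4 + 184896 = 184900
√Δ = 430
n = [-(-2) + √Δ] / (2·8) = (2 + 430) / 16 = 432 / 16 = 27
(The negative root is discarded since n must be a positive integer.)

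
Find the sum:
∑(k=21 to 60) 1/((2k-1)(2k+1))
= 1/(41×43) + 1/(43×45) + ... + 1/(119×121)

Partial fractions: 1/((2k-1)(2k+1)) = (1/2)[1/(2k-1) - 1/(2k+1)]
The series telescopes:
= (1/2)[1/41 - 1/121]
= 40/4961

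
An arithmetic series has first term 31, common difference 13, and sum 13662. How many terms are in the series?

Using S = n/2 × [2a + (n-1)d]
13662 = n/2 × [2(31) + (n-1)(13)]
13662 = n/2 × [62 + 13n - 13]
27324 = n × [49 + 13n]
13n² + (49)n - 27324 = 0
Discriminant: Δ = (49)² - 4(13)(-27324) = 2401 + 1420848 = 1423249
√Δ = 1193
n = [-(49) + √Δ] / (2·13) = (-49 + 1193) / 26 = 1144 / 26 = 44
(The negative root is discarded since n must be a positive integer.)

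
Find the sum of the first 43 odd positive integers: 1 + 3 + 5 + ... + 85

Sum of first n odd numbers = n²
= 43²
= 1849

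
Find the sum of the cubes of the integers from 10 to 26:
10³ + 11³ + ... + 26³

Use ∑_{k=1}^{n} k³ = [n(n+1)/2]², then subtract the first 9 terms.
∑_{k=1}^{26} k³ = [26×27/2]² = 351² = 123201
∑_{k=1}^{9} k³ = [9×10/2]² = 45² = 2025
∑_{k=10}^{26} k³ = 123201 - 2025 = 121176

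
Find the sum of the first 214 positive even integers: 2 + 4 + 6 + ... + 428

Sum of first n even numbers = n(n+1)
= 214×215
= 46010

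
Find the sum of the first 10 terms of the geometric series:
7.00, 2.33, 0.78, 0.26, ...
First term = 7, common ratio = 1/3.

Sₙ = a(1 - rⁿ) / (1 - r)
S_10 = 7(1 - (1/3)^10) / (1 - (1/3))
S_10 = 7(1 - (1/59049)) / (2/3)
S_10 = 206668/19683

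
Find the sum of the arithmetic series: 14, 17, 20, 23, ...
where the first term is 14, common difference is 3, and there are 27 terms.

Sₙ = n/2 × (first + last)
Last term = a + (n-1)d = 14 + (27-1)×3 = 92
S_27 = 27/2 × (14 + 92)
S_27 = 27/2 × 106 = 1431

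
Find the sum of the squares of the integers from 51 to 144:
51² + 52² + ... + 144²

Use ∑_{k=1}^{n} k² = n(n+1)(2n+1)/6, then subtract the first 50 terms.
∑_{k=1}^{144} k² = 144×145×289/6 = 1005720
∑_{k=1}^{50} k² = 50×51×101/6 = 42925
∑_{k=51}^{144} k² = 1005720 - 42925 = 962795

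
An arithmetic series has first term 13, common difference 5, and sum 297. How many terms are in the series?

Using S = n/2 × [2a + (n-1)d]
297 = n/2 × [2(13) + (n-1)(5)]
297 = n/2 × [26 + 5n - 5]
594 = n × [21 + 5n]
5n² + (21)n - 594 = 0
Discriminant: Δ = (21)² - 4(5)(-594) = 441 + 11880 = 12321
√Δ = 111
n = [-(21) + √Δ] / (2·5) = (-21 + 111) / 10 = 90 / 10 = 9
(The negative root is discarded since n must be a positive integer.)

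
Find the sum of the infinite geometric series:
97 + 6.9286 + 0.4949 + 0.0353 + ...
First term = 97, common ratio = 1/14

For |r| < 1, S = a / (1 - r)
S = 97 / (1 - (1/14))
S = 97 / (13/14)
S = 1358/13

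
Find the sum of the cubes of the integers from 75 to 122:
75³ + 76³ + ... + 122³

Use ∑_{k=1}^{n} k³ = [n(n+1)/2]², then subtract the first 74 terms.
∑_{k=1}^{122} k³ = [122×123/2]² = 7503² = 56295009
∑_{k=1}^{74} k³ = [74×75/2]² = 2775² = 7700625
∑_{k=75}^{122} k³ = 56295009 - 7700625 = 48594384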